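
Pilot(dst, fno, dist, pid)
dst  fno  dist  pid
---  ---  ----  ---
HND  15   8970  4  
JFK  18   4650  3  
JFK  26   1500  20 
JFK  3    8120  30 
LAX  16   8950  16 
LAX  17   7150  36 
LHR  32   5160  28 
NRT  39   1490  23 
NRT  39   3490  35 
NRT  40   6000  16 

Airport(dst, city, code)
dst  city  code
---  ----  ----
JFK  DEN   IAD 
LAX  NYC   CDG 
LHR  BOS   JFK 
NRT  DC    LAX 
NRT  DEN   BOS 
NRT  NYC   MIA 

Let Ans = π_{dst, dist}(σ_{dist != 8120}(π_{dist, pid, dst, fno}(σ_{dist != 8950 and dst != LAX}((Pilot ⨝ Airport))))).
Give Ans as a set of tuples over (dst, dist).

{(JFK, 1500), (JFK, 4650), (LHR, 5160), (NRT, 1490), (NRT, 3490), (NRT, 6000)}

Pilot ⋈ Airport (natural join on dst): {(JFK, 18, 4650, 3, DEN, IAD), (JFK, 26, 1500, 20, DEN, IAD), (JFK, 3, 8120, 30, DEN, IAD), (LAX, 16, 8950, 16, NYC, CDG), (LAX, 17, 7150, 36, NYC, CDG), (LHR, 32, 5160, 28, BOS, JFK), (NRT, 39, 1490, 23, DC, LAX), (NRT, 39, 1490, 23, DEN, BOS), (NRT, 39, 1490, 23, NYC, MIA), (NRT, 39, 3490, 35, DC, LAX), (NRT, 39, 3490, 35, DEN, BOS), (NRT, 39, 3490, 35, NYC, MIA), (NRT, 40, 6000, 16, DC, LAX), (NRT, 40, 6000, 16, DEN, BOS), (NRT, 40, 6000, 16, NYC, MIA)}
Apply σ_{dist != 8950 and dst != LAX}; surviving tuples: {(JFK, 18, 4650, 3, DEN, IAD), (JFK, 26, 1500, 20, DEN, IAD), (JFK, 3, 8120, 30, DEN, IAD), (LHR, 32, 5160, 28, BOS, JFK), (NRT, 39, 1490, 23, DC, LAX), (NRT, 39, 1490, 23, DEN, BOS), (NRT, 39, 1490, 23, NYC, MIA), (NRT, 39, 3490, 35, DC, LAX), (NRT, 39, 3490, 35, DEN, BOS), (NRT, 39, 3490, 35, NYC, MIA), (NRT, 40, 6000, 16, DC, LAX), (NRT, 40, 6000, 16, DEN, BOS), (NRT, 40, 6000, 16, NYC, MIA)}
Projecting to dist, pid, dst, fno (6 duplicate(s) eliminated): {(1490, 23, NRT, 39), (1500, 20, JFK, 26), (3490, 35, NRT, 39), (4650, 3, JFK, 18), (5160, 28, LHR, 32), (6000, 16, NRT, 40), (8120, 30, JFK, 3)}
Apply σ_{dist != 8120}; surviving tuples: {(1490, 23, NRT, 39), (1500, 20, JFK, 26), (3490, 35, NRT, 39), (4650, 3, JFK, 18), (5160, 28, LHR, 32), (6000, 16, NRT, 40)}
Projecting to dst, dist: {(JFK, 1500), (JFK, 4650), (LHR, 5160), (NRT, 1490), (NRT, 3490), (NRT, 6000)}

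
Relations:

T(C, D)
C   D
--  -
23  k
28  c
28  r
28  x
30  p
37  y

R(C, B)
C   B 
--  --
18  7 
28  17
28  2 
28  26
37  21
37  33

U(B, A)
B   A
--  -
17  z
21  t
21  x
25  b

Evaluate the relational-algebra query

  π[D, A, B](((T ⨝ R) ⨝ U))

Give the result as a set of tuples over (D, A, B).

T ⋈ R (natural join on C): {(28, c, 17), (28, c, 2), (28, c, 26), (28, r, 17), (28, r, 2), (28, r, 26), (28, x, 17), (28, x, 2), (28, x, 26), (37, y, 21), (37, y, 33)}
(T ⨝ R) ⋈ U (natural join on B): {(28, c, 17, z), (28, r, 17, z), (28, x, 17, z), (37, y, 21, t), (37, y, 21, x)}
π_{D, A, B} gives {(c, z, 17), (r, z, 17), (x, z, 17), (y, t, 21), (y, x, 21)}.

{(c, z, 17), (r, z, 17), (x, z, 17), (y, t, 21), (y, x, 21)}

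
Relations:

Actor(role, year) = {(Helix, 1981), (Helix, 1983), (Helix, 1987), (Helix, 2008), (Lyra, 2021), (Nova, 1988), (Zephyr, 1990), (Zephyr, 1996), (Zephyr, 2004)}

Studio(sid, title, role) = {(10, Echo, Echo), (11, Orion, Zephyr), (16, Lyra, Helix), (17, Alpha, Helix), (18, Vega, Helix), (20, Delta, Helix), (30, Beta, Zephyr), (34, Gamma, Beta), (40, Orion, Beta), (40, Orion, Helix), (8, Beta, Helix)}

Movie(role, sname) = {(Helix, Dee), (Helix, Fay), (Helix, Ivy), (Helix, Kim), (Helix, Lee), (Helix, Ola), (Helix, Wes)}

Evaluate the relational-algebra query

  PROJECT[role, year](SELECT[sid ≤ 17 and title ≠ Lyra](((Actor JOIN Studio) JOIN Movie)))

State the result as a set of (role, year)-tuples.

{(Helix, 1981), (Helix, 1983), (Helix, 1987), (Helix, 2008)}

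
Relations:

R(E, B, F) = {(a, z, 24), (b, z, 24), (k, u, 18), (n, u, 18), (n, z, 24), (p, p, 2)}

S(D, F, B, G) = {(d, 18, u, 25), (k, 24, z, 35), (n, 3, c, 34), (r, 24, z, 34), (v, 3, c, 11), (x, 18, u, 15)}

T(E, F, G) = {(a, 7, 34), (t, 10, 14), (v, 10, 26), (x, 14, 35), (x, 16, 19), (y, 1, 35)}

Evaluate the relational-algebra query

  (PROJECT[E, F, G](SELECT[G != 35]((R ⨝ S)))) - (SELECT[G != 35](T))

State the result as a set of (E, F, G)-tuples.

Joining R and S on B, F yields {(a, z, 24, k, 35), (a, z, 24, r, 34), (b, z, 24, k, 35), (b, z, 24, r, 34), (k, u, 18, d, 25), (k, u, 18, x, 15), (n, u, 18, d, 25), (n, u, 18, x, 15), (n, z, 24, k, 35), (n, z, 24, r, 34)}.
σ[G != 35]: keep tuples satisfying G != 35 → {(a, z, 24, r, 34), (b, z, 24, r, 34), (k, u, 18, d, 25), (k, u, 18, x, 15), (n, u, 18, d, 25), (n, u, 18, x, 15), (n, z, 24, r, 34)}
Projecting to E, F, G: {(a, 24, 34), (b, 24, 34), (k, 18, 15), (k, 18, 25), (n, 18, 15), (n, 18, 25), (n, 24, 34)}
σ[G != 35]: keep tuples satisfying G != 35 → {(a, 7, 34), (t, 10, 14), (v, 10, 26), (x, 16, 19)}
Difference: {(a, 24, 34), (b, 24, 34), (k, 18, 15), (k, 18, 25), (n, 18, 15), (n, 18, 25), (n, 24, 34)} with {(a, 7, 34), (t, 10, 14), (v, 10, 26), (x, 16, 19)} → {(a, 24, 34), (b, 24, 34), (k, 18, 15), (k, 18, 25), (n, 18, 15), (n, 18, 25), (n, 24, 34)}

{(a, 24, 34), (b, 24, 34), (k, 18, 15), (k, 18, 25), (n, 18, 15), (n, 18, 25), (n, 24, 34)}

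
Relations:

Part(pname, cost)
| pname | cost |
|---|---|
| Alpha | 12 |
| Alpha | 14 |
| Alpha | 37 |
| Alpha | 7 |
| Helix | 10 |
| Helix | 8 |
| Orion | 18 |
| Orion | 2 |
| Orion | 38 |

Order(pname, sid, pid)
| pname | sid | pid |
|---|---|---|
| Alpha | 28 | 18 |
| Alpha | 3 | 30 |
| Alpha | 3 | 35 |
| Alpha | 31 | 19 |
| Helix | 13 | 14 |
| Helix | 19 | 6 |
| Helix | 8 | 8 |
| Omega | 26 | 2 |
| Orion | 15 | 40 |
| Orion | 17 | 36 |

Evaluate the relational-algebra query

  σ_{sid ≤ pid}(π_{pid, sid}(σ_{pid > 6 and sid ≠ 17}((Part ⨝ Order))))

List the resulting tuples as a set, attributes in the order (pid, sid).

Joining Part and Order on pname yields {(Alpha, 12, 28, 18), (Alpha, 12, 3, 30), (Alpha, 12, 3, 35), (Alpha, 12, 31, 19), (Alpha, 14, 28, 18), (Alpha, 14, 3, 30), (Alpha, 14, 3, 35), (Alpha, 14, 31, 19), (Alpha, 37, 28, 18), (Alpha, 37, 3, 30), (Alpha, 37, 3, 35), (Alpha, 37, 31, 19), (Alpha, 7, 28, 18), (Alpha, 7, 3, 30), (Alpha, 7, 3, 35), (Alpha, 7, 31, 19), (Helix, 10, 13, 14), (Helix, 10, 19, 6), (Helix, 10, 8, 8), (Helix, 8, 13, 14), (Helix, 8, 19, 6), (Helix, 8, 8, 8), (Orion, 18, 15, 40), (Orion, 18, 17, 36), (Orion, 2, 15, 40), (Orion, 2, 17, 36), (Orion, 38, 15, 40), (Orion, 38, 17, 36)}.
Filtering on pid > 6 and sid ≠ 17 leaves {(Alpha, 12, 28, 18), (Alpha, 12, 3, 30), (Alpha, 12, 3, 35), (Alpha, 12, 31, 19), (Alpha, 14, 28, 18), (Alpha, 14, 3, 30), (Alpha, 14, 3, 35), (Alpha, 14, 31, 19), (Alpha, 37, 28, 18), (Alpha, 37, 3, 30), (Alpha, 37, 3, 35), (Alpha, 37, 31, 19), (Alpha, 7, 28, 18), (Alpha, 7, 3, 30), (Alpha, 7, 3, 35), (Alpha, 7, 31, 19), (Helix, 10, 13, 14), (Helix, 10, 8, 8), (Helix, 8, 13, 14), (Helix, 8, 8, 8), (Orion, 18, 15, 40), (Orion, 2, 15, 40), (Orion, 38, 15, 40)}.
Projecting to pid, sid (16 duplicate(s) eliminated): {(14, 13), (18, 28), (19, 31), (30, 3), (35, 3), (40, 15), (8, 8)}
Filtering on sid ≤ pid leaves {(14, 13), (30, 3), (35, 3), (40, 15), (8, 8)}.

{(14, 13), (30, 3), (35, 3), (40, 15), (8, 8)}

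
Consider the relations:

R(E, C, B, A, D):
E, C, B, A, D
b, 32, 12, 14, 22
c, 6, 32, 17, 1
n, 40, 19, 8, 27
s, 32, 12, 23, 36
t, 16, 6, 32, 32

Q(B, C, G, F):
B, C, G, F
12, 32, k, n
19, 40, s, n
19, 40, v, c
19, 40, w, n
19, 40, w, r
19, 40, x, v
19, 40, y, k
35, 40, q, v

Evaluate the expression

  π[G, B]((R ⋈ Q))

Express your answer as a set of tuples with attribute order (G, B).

Joining R and Q on C, B yields {(b, 32, 12, 14, 22, k, n), (n, 40, 19, 8, 27, s, n), (n, 40, 19, 8, 27, v, c), (n, 40, 19, 8, 27, w, n), (n, 40, 19, 8, 27, w, r), (n, 40, 19, 8, 27, x, v), (n, 40, 19, 8, 27, y, k), (s, 32, 12, 23, 36, k, n)}.
Keep only column(s) G, B (2 duplicate(s) eliminated): {(k, 12), (s, 19), (v, 19), (w, 19), (x, 19), (y, 19)}

{(k, 12), (s, 19), (v, 19), (w, 19), (x, 19), (y, 19)}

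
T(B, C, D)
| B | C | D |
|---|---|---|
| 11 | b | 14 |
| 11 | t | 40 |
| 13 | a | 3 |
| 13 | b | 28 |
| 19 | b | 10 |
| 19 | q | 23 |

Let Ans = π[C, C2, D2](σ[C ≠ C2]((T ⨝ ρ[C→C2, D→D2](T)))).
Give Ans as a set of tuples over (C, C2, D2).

{(a, b, 28), (b, a, 3), (b, q, 23), (b, t, 40), (q, b, 10), (t, b, 14)}

ρ[C→C2, D→D2]: schema becomes (B, C2, D2); tuples unchanged.
T ⋈ ρ[C→C2, D→D2](T) (natural join on B): {(11, b, 14, b, 14), (11, b, 14, t, 40), (11, t, 40, b, 14), (11, t, 40, t, 40), (13, a, 3, a, 3), (13, a, 3, b, 28), (13, b, 28, a, 3), (13, b, 28, b, 28), (19, b, 10, b, 10), (19, b, 10, q, 23), (19, q, 23, b, 10), (19, q, 23, q, 23)}
Selection C ≠ C2: {(11, b, 14, t, 40), (11, t, 40, b, 14), (13, a, 3, b, 28), (13, b, 28, a, 3), (19, b, 10, q, 23), (19, q, 23, b, 10)}
π_{C, C2, D2} gives {(a, b, 28), (b, a, 3), (b, q, 23), (b, t, 40), (q, b, 10), (t, b, 14)}.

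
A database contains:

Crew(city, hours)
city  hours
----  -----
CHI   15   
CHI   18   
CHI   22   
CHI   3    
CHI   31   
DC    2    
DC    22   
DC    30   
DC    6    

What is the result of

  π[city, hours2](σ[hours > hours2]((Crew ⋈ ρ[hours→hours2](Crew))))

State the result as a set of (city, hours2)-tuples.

{(CHI, 15), (CHI, 18), (CHI, 22), (CHI, 3), (DC, 2), (DC, 22), (DC, 6)}

ρ[hours→hours2]: schema becomes (city, hours2); tuples unchanged.
Natural join on city: {(CHI, 15, 15), (CHI, 15, 18), (CHI, 15, 22), (CHI, 15, 3), (CHI, 15, 31), (CHI, 18, 15), (CHI, 18, 18), (CHI, 18, 22), (CHI, 18, 3), (CHI, 18, 31), (CHI, 22, 15), (CHI, 22, 18), (CHI, 22, 22), (CHI, 22, 3), (CHI, 22, 31), (CHI, 3, 15), (CHI, 3, 18), (CHI, 3, 22), (CHI, 3, 3), (CHI, 3, 31), (CHI, 31, 15), (CHI, 31, 18), (CHI, 31, 22), (CHI, 31, 3), (CHI, 31, 31), (DC, 2, 2), (DC, 2, 22), (DC, 2, 30), (DC, 2, 6), (DC, 22, 2), (DC, 22, 22), (DC, 22, 30), (DC, 22, 6), (DC, 30, 2), (DC, 30, 22), (DC, 30, 30), (DC, 30, 6), (DC, 6, 2), (DC, 6, 22), (DC, 6, 30), (DC, 6, 6)}
Apply σ_{hours > hours2}; surviving tuples: {(CHI, 15, 3), (CHI, 18, 15), (CHI, 18, 3), (CHI, 22, 15), (CHI, 22, 18), (CHI, 22, 3), (CHI, 31, 15), (CHI, 31, 18), (CHI, 31, 22), (CHI, 31, 3), (DC, 22, 2), (DC, 22, 6), (DC, 30, 2), (DC, 30, 22), (DC, 30, 6), (DC, 6, 2)}
Keep only column(s) city, hours2 (9 duplicate(s) eliminated): {(CHI, 15), (CHI, 18), (CHI, 22), (CHI, 3), (DC, 2), (DC, 22), (DC, 6)}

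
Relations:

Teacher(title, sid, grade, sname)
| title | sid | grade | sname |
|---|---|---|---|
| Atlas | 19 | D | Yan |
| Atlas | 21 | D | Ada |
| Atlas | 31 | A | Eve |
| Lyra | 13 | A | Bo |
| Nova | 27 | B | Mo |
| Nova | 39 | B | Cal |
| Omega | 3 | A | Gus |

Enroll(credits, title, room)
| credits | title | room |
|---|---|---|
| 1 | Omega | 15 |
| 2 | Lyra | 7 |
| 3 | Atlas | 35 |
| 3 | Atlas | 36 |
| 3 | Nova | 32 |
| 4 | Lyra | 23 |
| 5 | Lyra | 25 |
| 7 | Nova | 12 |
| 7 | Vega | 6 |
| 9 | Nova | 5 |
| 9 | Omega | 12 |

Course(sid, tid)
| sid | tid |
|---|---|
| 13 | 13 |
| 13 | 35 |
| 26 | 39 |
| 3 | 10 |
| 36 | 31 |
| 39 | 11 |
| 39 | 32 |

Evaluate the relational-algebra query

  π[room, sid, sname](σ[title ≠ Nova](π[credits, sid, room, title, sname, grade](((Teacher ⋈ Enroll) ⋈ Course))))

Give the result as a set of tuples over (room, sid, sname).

Teacher ⋈ Enroll (natural join on title): {(Atlas, 19, D, Yan, 3, 35), (Atlas, 19, D, Yan, 3, 36), (Atlas, 21, D, Ada, 3, 35), (Atlas, 21, D, Ada, 3, 36), (Atlas, 31, A, Eve, 3, 35), (Atlas, 31, A, Eve, 3, 36), (Lyra, 13, A, Bo, 2, 7), (Lyra, 13, A, Bo, 4, 23), (Lyra, 13, A, Bo, 5, 25), (Nova, 27, B, Mo, 3, 32), (Nova, 27, B, Mo, 7, 12), (Nova, 27, B, Mo, 9, 5), (Nova, 39, B, Cal, 3, 32), (Nova, 39, B, Cal, 7, 12), (Nova, 39, B, Cal, 9, 5), (Omega, 3, A, Gus, 1, 15), (Omega, 3, A, Gus, 9, 12)}
(Teacher ⋈ Enroll) ⋈ Course (natural join on sid): {(Lyra, 13, A, Bo, 2, 7, 13), (Lyra, 13, A, Bo, 2, 7, 35), (Lyra, 13, A, Bo, 4, 23, 13), (Lyra, 13, A, Bo, 4, 23, 35), (Lyra, 13, A, Bo, 5, 25, 13), (Lyra, 13, A, Bo, 5, 25, 35), (Nova, 39, B, Cal, 3, 32, 11), (Nova, 39, B, Cal, 3, 32, 32), (Nova, 39, B, Cal, 7, 12, 11), (Nova, 39, B, Cal, 7, 12, 32), (Nova, 39, B, Cal, 9, 5, 11), (Nova, 39, B, Cal, 9, 5, 32), (Omega, 3, A, Gus, 1, 15, 10), (Omega, 3, A, Gus, 9, 12, 10)}
Keep only column(s) credits, sid, room, title, sname, grade (6 duplicate(s) eliminated): {(1, 3, 15, Omega, Gus, A), (2, 13, 7, Lyra, Bo, A), (3, 39, 32, Nova, Cal, B), (4, 13, 23, Lyra, Bo, A), (5, 13, 25, Lyra, Bo, A), (7, 39, 12, Nova, Cal, B), (9, 3, 12, Omega, Gus, A), (9, 39, 5, Nova, Cal, B)}
Apply σ_{title ≠ Nova}; surviving tuples: {(1, 3, 15, Omega, Gus, A), (2, 13, 7, Lyra, Bo, A), (4, 13, 23, Lyra, Bo, A), (5, 13, 25, Lyra, Bo, A), (9, 3, 12, Omega, Gus, A)}
Keep only column(s) room, sid, sname: {(12, 3, Gus), (15, 3, Gus), (23, 13, Bo), (25, 13, Bo), (7, 13, Bo)}

{(12, 3, Gus), (15, 3, Gus), (23, 13, Bo), (25, 13, Bo), (7, 13, Bo)}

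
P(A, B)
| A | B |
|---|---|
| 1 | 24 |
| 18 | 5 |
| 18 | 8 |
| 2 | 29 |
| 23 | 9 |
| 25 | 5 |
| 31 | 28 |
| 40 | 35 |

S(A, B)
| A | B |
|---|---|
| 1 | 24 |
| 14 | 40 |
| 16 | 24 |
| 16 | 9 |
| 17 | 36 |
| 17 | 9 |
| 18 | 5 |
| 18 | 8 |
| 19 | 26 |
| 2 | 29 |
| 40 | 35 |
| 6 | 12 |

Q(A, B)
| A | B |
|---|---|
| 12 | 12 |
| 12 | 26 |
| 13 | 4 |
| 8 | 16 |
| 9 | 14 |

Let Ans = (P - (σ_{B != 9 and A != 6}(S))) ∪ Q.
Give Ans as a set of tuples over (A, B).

Filtering on B != 9 and A != 6 leaves {(1, 24), (14, 40), (16, 24), (17, 36), (18, 5), (18, 8), (19, 26), (2, 29), (40, 35)}.
Difference: {(1, 24), (18, 5), (18, 8), (2, 29), (23, 9), (25, 5), (31, 28), (40, 35)} with {(1, 24), (14, 40), (16, 24), (17, 36), (18, 5), (18, 8), (19, 26), (2, 29), (40, 35)} → {(23, 9), (25, 5), (31, 28)}
Union: {(23, 9), (25, 5), (31, 28)} with {(12, 12), (12, 26), (13, 4), (8, 16), (9, 14)} → {(12, 12), (12, 26), (13, 4), (23, 9), (25, 5), (31, 28), (8, 16), (9, 14)}

{(12, 12), (12, 26), (13, 4), (23, 9), (25, 5), (31, 28), (8, 16), (9, 14)}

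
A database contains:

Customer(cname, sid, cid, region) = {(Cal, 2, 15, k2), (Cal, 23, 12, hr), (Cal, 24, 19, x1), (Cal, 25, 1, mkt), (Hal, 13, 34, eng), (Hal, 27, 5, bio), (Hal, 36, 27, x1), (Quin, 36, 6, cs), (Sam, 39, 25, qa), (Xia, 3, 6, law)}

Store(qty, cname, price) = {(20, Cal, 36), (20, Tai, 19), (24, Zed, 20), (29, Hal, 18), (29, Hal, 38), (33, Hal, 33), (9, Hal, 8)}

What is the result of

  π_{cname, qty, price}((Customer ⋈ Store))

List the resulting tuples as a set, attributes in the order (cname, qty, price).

{(Cal, 20, 36), (Hal, 29, 18), (Hal, 29, 38), (Hal, 33, 33), (Hal, 9, 8)}

Joining Customer and Store on cname yields {(Cal, 2, 15, k2, 20, 36), (Cal, 23, 12, hr, 20, 36), (Cal, 24, 19, x1, 20, 36), (Cal, 25, 1, mkt, 20, 36), (Hal, 13, 34, eng, 29, 18), (Hal, 13, 34, eng, 29, 38), (Hal, 13, 34, eng, 33, 33), (Hal, 13, 34, eng, 9, 8), (Hal, 27, 5, bio, 29, 18), (Hal, 27, 5, bio, 29, 38), (Hal, 27, 5, bio, 33, 33), (Hal, 27, 5, bio, 9, 8), (Hal, 36, 27, x1, 29, 18), (Hal, 36, 27, x1, 29, 38), (Hal, 36, 27, x1, 33, 33), (Hal, 36, 27, x1, 9, 8)}.
Projecting to cname, qty, price (11 duplicate(s) eliminated): {(Cal, 20, 36), (Hal, 29, 18), (Hal, 29, 38), (Hal, 33, 33), (Hal, 9, 8)}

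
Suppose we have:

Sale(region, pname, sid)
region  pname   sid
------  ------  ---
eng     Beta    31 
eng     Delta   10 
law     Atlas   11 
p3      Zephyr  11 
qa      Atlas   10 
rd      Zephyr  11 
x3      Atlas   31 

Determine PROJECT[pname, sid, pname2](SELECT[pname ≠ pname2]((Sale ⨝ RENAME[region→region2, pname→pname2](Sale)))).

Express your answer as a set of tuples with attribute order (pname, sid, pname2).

ρ[region→region2, pname→pname2]: schema becomes (region2, pname2, sid); tuples unchanged.
Sale ⋈ RENAME[region→region2, pname→pname2](Sale) (natural join on sid): {(eng, Beta, 31, eng, Beta), (eng, Beta, 31, x3, Atlas), (eng, Delta, 10, eng, Delta), (eng, Delta, 10, qa, Atlas), (law, Atlas, 11, law, Atlas), (law, Atlas, 11, p3, Zephyr), (law, Atlas, 11, rd, Zephyr), (p3, Zephyr, 11, law, Atlas), (p3, Zephyr, 11, p3, Zephyr), (p3, Zephyr, 11, rd, Zephyr), (qa, Atlas, 10, eng, Delta), (qa, Atlas, 10, qa, Atlas), (rd, Zephyr, 11, law, Atlas), (rd, Zephyr, 11, p3, Zephyr), (rd, Zephyr, 11, rd, Zephyr), (x3, Atlas, 31, eng, Beta), (x3, Atlas, 31, x3, Atlas)}
Filtering on pname ≠ pname2 leaves {(eng, Beta, 31, x3, Atlas), (eng, Delta, 10, qa, Atlas), (law, Atlas, 11, p3, Zephyr), (law, Atlas, 11, rd, Zephyr), (p3, Zephyr, 11, law, Atlas), (qa, Atlas, 10, eng, Delta), (rd, Zephyr, 11, law, Atlas), (x3, Atlas, 31, eng, Beta)}.
Projecting to pname, sid, pname2 (2 duplicate(s) eliminated): {(Atlas, 10, Delta), (Atlas, 11, Zephyr), (Atlas, 31, Beta), (Beta, 31, Atlas), (Delta, 10, Atlas), (Zephyr, 11, Atlas)}

{(Atlas, 10, Delta), (Atlas, 11, Zephyr), (Atlas, 31, Beta), (Beta, 31, Atlas), (Delta, 10, Atlas), (Zephyr, 11, Atlas)}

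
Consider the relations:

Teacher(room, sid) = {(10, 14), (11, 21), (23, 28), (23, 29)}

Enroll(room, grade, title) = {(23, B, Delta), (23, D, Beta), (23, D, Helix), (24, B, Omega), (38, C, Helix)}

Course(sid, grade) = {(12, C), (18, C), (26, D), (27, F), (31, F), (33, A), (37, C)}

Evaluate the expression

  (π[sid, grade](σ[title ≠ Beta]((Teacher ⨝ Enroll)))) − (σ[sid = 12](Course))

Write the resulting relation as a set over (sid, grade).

{(28, B), (28, D), (29, B), (29, D)}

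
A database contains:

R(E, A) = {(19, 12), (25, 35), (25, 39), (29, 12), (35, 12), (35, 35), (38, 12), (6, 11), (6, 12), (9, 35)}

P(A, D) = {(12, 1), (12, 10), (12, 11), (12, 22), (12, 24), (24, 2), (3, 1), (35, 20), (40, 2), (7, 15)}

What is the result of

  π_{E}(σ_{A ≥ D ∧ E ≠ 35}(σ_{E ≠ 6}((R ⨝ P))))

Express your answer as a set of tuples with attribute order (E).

{19, 25, 29, 38, 9}

Natural join on A: {(19, 12, 1), (19, 12, 10), (19, 12, 11), (19, 12, 22), (19, 12, 24), (25, 35, 20), (29, 12, 1), (29, 12, 10), (29, 12, 11), (29, 12, 22), (29, 12, 24), (35, 12, 1), (35, 12, 10), (35, 12, 11), (35, 12, 22), (35, 12, 24), (35, 35, 20), (38, 12, 1), (38, 12, 10), (38, 12, 11), (38, 12, 22), (38, 12, 24), (6, 12, 1), (6, 12, 10), (6, 12, 11), (6, 12, 22), (6, 12, 24), (9, 35, 20)}
Selection E ≠ 6: {(19, 12, 1), (19, 12, 10), (19, 12, 11), (19, 12, 22), (19, 12, 24), (25, 35, 20), (29, 12, 1), (29, 12, 10), (29, 12, 11), (29, 12, 22), (29, 12, 24), (35, 12, 1), (35, 12, 10), (35, 12, 11), (35, 12, 22), (35, 12, 24), (35, 35, 20), (38, 12, 1), (38, 12, 10), (38, 12, 11), (38, 12, 22), (38, 12, 24), (9, 35, 20)}
Selection A ≥ D ∧ E ≠ 35: {(19, 12, 1), (19, 12, 10), (19, 12, 11), (25, 35, 20), (29, 12, 1), (29, 12, 10), (29, 12, 11), (38, 12, 1), (38, 12, 10), (38, 12, 11), (9, 35, 20)}
Projecting to E (6 duplicate(s) eliminated): {19, 25, 29, 38, 9}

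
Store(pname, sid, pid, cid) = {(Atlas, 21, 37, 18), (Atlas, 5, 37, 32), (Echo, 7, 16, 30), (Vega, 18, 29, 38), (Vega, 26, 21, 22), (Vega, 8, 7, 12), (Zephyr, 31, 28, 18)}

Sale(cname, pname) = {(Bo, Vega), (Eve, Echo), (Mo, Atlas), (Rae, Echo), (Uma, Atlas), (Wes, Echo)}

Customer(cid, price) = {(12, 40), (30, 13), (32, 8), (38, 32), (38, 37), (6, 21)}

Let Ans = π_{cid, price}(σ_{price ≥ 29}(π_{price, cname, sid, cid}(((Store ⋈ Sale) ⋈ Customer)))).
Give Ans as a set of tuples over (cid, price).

{(12, 40), (38, 32), (38, 37)}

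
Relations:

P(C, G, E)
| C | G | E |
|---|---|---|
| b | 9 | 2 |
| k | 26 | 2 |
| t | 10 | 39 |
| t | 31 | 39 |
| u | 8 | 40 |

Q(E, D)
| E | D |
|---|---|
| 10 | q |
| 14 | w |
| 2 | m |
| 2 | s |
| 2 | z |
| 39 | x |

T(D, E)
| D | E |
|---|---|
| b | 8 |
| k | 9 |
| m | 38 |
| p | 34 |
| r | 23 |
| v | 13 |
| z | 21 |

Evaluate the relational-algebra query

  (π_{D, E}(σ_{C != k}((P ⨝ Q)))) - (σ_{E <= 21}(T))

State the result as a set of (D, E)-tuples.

P ⋈ Q (natural join on E): {(b, 9, 2, m), (b, 9, 2, s), (b, 9, 2, z), (k, 26, 2, m), (k, 26, 2, s), (k, 26, 2, z), (t, 10, 39, x), (t, 31, 39, x)}
Apply σ_{C != k}; surviving tuples: {(b, 9, 2, m), (b, 9, 2, s), (b, 9, 2, z), (t, 10, 39, x), (t, 31, 39, x)}
π[D, E]: project onto (D, E) (1 duplicate(s) eliminated) → {(m, 2), (s, 2), (x, 39), (z, 2)}
Apply σ_{E <= 21}; surviving tuples: {(b, 8), (k, 9), (v, 13), (z, 21)}
Taking the difference: {(m, 2), (s, 2), (x, 39), (z, 2)}

{(m, 2), (s, 2), (x, 39), (z, 2)}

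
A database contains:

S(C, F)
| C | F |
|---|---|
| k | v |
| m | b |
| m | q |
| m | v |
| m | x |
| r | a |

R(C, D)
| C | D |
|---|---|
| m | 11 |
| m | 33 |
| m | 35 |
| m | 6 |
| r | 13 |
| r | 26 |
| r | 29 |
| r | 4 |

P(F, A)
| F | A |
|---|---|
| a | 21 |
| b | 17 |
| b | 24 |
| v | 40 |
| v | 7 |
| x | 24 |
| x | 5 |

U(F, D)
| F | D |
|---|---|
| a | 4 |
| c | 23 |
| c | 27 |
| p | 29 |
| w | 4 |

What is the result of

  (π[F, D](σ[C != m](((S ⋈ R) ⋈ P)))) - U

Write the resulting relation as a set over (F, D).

S ⋈ R (natural join on C): {(m, b, 11), (m, b, 33), (m, b, 35), (m, b, 6), (m, q, 11), (m, q, 33), (m, q, 35), (m, q, 6), (m, v, 11), (m, v, 33), (m, v, 35), (m, v, 6), (m, x, 11), (m, x, 33), (m, x, 35), (m, x, 6), (r, a, 13), (r, a, 26), (r, a, 29), (r, a, 4)}
(S ⋈ R) ⋈ P (natural join on F): {(m, b, 11, 17), (m, b, 11, 24), (m, b, 33, 17), (m, b, 33, 24), (m, b, 35, 17), (m, b, 35, 24), (m, b, 6, 17), (m, b, 6, 24), (m, v, 11, 40), (m, v, 11, 7), (m, v, 33, 40), (m, v, 33, 7), (m, v, 35, 40), (m, v, 35, 7), (m, v, 6, 40), (m, v, 6, 7), (m, x, 11, 24), (m, x, 11, 5), (m, x, 33, 24), (m, x, 33, 5), (m, x, 35, 24), (m, x, 35, 5), (m, x, 6, 24), (m, x, 6, 5), (r, a, 13, 21), (r, a, 26, 21), (r, a, 29, 21), (r, a, 4, 21)}
σ[C != m]: keep tuples satisfying C != m → {(r, a, 13, 21), (r, a, 26, 21), (r, a, 29, 21), (r, a, 4, 21)}
π[F, D]: project onto (F, D) → {(a, 13), (a, 26), (a, 29), (a, 4)}
Set difference of the two operands is {(a, 13), (a, 26), (a, 29)}.

{(a, 13), (a, 26), (a, 29)}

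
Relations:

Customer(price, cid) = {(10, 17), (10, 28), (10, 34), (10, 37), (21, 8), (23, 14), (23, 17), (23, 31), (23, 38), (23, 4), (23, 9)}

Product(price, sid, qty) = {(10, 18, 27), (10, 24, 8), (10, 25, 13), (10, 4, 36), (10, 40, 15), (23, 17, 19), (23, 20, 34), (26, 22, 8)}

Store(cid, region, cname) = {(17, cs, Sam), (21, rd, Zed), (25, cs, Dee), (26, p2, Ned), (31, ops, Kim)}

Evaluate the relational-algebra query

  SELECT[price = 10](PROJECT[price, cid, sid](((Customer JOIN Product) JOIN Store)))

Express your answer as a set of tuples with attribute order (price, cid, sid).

{(10, 17, 18), (10, 17, 24), (10, 17, 25), (10, 17, 4), (10, 17, 40)}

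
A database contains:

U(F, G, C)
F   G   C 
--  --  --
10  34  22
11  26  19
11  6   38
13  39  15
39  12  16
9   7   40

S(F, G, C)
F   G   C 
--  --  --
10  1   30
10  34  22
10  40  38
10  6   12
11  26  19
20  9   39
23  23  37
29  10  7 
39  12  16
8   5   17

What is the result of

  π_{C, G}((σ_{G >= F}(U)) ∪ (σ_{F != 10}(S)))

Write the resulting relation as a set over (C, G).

{(15, 39), (16, 12), (17, 5), (19, 26), (22, 34), (37, 23), (39, 9), (7, 10)}

Filtering on G >= F leaves {(10, 34, 22), (11, 26, 19), (13, 39, 15)}.
Filtering on F != 10 leaves {(11, 26, 19), (20, 9, 39), (23, 23, 37), (29, 10, 7), (39, 12, 16), (8, 5, 17)}.
Union: {(10, 34, 22), (11, 26, 19), (13, 39, 15)} with {(11, 26, 19), (20, 9, 39), (23, 23, 37), (29, 10, 7), (39, 12, 16), (8, 5, 17)} → {(10, 34, 22), (11, 26, 19), (13, 39, 15), (20, 9, 39), (23, 23, 37), (29, 10, 7), (39, 12, 16), (8, 5, 17)}
Projecting to C, G: {(15, 39), (16, 12), (17, 5), (19, 26), (22, 34), (37, 23), (39, 9), (7, 10)}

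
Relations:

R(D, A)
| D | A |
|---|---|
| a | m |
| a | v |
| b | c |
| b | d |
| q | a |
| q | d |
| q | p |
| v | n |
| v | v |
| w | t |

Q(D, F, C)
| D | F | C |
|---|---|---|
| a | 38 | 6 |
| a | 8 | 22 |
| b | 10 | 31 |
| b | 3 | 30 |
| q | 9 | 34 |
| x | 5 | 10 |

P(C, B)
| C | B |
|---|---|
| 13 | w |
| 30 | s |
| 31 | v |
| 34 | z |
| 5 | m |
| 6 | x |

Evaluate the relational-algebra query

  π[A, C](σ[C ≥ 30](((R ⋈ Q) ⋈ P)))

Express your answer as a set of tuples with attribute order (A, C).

{(a, 34), (c, 30), (c, 31), (d, 30), (d, 31), (d, 34), (p, 34)}

R ⋈ Q (natural join on D): {(a, m, 38, 6), (a, m, 8, 22), (a, v, 38, 6), (a, v, 8, 22), (b, c, 10, 31), (b, c, 3, 30), (b, d, 10, 31), (b, d, 3, 30), (q, a, 9, 34), (q, d, 9, 34), (q, p, 9, 34)}
(R ⋈ Q) ⋈ P (natural join on C): {(a, m, 38, 6, x), (a, v, 38, 6, x), (b, c, 10, 31, v), (b, c, 3, 30, s), (b, d, 10, 31, v), (b, d, 3, 30, s), (q, a, 9, 34, z), (q, d, 9, 34, z), (q, p, 9, 34, z)}
Filtering on C ≥ 30 leaves {(b, c, 10, 31, v), (b, c, 3, 30, s), (b, d, 10, 31, v), (b, d, 3, 30, s), (q, a, 9, 34, z), (q, d, 9, 34, z), (q, p, 9, 34, z)}.
Keep only column(s) A, C: {(a, 34), (c, 30), (c, 31), (d, 30), (d, 31), (d, 34), (p, 34)}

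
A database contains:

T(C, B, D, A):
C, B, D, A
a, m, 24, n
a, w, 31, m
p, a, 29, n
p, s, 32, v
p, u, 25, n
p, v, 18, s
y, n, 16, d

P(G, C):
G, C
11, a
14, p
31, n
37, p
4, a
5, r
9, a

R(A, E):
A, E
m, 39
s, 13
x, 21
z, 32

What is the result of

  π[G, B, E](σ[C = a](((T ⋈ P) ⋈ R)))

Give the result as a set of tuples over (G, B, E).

Joining T and P on C yields {(a, m, 24, n, 11), (a, m, 24, n, 4), (a, m, 24, n, 9), (a, w, 31, m, 11), (a, w, 31, m, 4), (a, w, 31, m, 9), (p, a, 29, n, 14), (p, a, 29, n, 37), (p, s, 32, v, 14), (p, s, 32, v, 37), (p, u, 25, n, 14), (p, u, 25, n, 37), (p, v, 18, s, 14), (p, v, 18, s, 37)}.
Joining (T ⋈ P) and R on A yields {(a, w, 31, m, 11, 39), (a, w, 31, m, 4, 39), (a, w, 31, m, 9, 39), (p, v, 18, s, 14, 13), (p, v, 18, s, 37, 13)}.
Filtering on C = a leaves {(a, w, 31, m, 11, 39), (a, w, 31, m, 4, 39), (a, w, 31, m, 9, 39)}.
π_{G, B, E} gives {(11, w, 39), (4, w, 39), (9, w, 39)}.

{(11, w, 39), (4, w, 39), (9, w, 39)}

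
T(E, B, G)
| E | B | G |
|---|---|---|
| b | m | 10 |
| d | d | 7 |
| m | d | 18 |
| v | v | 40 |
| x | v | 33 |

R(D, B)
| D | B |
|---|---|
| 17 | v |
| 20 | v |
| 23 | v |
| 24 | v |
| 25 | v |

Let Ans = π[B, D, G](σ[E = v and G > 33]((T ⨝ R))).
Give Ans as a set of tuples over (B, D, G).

{(v, 17, 40), (v, 20, 40), (v, 23, 40), (v, 24, 40), (v, 25, 40)}

Natural join on B: {(v, v, 40, 17), (v, v, 40, 20), (v, v, 40, 23), (v, v, 40, 24), (v, v, 40, 25), (x, v, 33, 17), (x, v, 33, 20), (x, v, 33, 23), (x, v, 33, 24), (x, v, 33, 25)}
Apply σ_{E = v and G > 33}; surviving tuples: {(v, v, 40, 17), (v, v, 40, 20), (v, v, 40, 23), (v, v, 40, 24), (v, v, 40, 25)}
π_{B, D, G} gives {(v, 17, 40), (v, 20, 40), (v, 23, 40), (v, 24, 40), (v, 25, 40)}.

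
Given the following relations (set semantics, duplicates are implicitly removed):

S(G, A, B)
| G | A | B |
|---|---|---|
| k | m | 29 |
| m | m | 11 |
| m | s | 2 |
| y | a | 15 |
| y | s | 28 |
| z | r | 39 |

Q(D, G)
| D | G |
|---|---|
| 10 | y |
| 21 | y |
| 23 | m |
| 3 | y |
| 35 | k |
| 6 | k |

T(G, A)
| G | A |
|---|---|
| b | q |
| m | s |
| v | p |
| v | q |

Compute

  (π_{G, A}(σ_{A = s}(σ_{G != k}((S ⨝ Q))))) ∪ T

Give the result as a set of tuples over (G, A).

Joining S and Q on G yields {(k, m, 29, 35), (k, m, 29, 6), (m, m, 11, 23), (m, s, 2, 23), (y, a, 15, 10), (y, a, 15, 21), (y, a, 15, 3), (y, s, 28, 10), (y, s, 28, 21), (y, s, 28, 3)}.
Filtering on G != k leaves {(m, m, 11, 23), (m, s, 2, 23), (y, a, 15, 10), (y, a, 15, 21), (y, a, 15, 3), (y, s, 28, 10), (y, s, 28, 21), (y, s, 28, 3)}.
Filtering on A = s leaves {(m, s, 2, 23), (y, s, 28, 10), (y, s, 28, 21), (y, s, 28, 3)}.
Projecting to G, A (2 duplicate(s) eliminated): {(m, s), (y, s)}
Taking the union: {(b, q), (m, s), (v, p), (v, q), (y, s)}

{(b, q), (m, s), (v, p), (v, q), (y, s)}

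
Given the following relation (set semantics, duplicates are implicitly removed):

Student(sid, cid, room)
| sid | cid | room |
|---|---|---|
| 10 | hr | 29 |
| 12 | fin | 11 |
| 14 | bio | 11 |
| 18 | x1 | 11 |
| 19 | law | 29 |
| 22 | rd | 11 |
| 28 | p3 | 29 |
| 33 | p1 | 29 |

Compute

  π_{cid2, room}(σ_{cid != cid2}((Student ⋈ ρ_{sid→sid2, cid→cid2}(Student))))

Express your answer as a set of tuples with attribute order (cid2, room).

ρ[sid→sid2, cid→cid2]: schema becomes (sid2, cid2, room); tuples unchanged.
Natural join on room: {(10, hr, 29, 10, hr), (10, hr, 29, 19, law), (10, hr, 29, 28, p3), (10, hr, 29, 33, p1), (12, fin, 11, 12, fin), (12, fin, 11, 14, bio), (12, fin, 11, 18, x1), (12, fin, 11, 22, rd), (14, bio, 11, 12, fin), (14, bio, 11, 14, bio), (14, bio, 11, 18, x1), (14, bio, 11, 22, rd), (18, x1, 11, 12, fin), (18, x1, 11, 14, bio), (18, x1, 11, 18, x1), (18, x1, 11, 22, rd), (19, law, 29, 10, hr), (19, law, 29, 19, law), (19, law, 29, 28, p3), (19, law, 29, 33, p1), (22, rd, 11, 12, fin), (22, rd, 11, 14, bio), (22, rd, 11, 18, x1), (22, rd, 11, 22, rd), (28, p3, 29, 10, hr), (28, p3, 29, 19, law), (28, p3, 29, 28, p3), (28, p3, 29, 33, p1), (33, p1, 29, 10, hr), (33, p1, 29, 19, law), (33, p1, 29, 28, p3), (33, p1, 29, 33, p1)}
σ[cid != cid2]: keep tuples satisfying cid != cid2 → {(10, hr, 29, 19, law), (10, hr, 29, 28, p3), (10, hr, 29, 33, p1), (12, fin, 11, 14, bio), (12, fin, 11, 18, x1), (12, fin, 11, 22, rd), (14, bio, 11, 12, fin), (14, bio, 11, 18, x1), (14, bio, 11, 22, rd), (18, x1, 11, 12, fin), (18, x1, 11, 14, bio), (18, x1, 11, 22, rd), (19, law, 29, 10, hr), (19, law, 29, 28, p3), (19, law, 29, 33, p1), (22, rd, 11, 12, fin), (22, rd, 11, 14, bio), (22, rd, 11, 18, x1), (28, p3, 29, 10, hr), (28, p3, 29, 19, law), (28, p3, 29, 33, p1), (33, p1, 29, 10, hr), (33, p1, 29, 19, law), (33, p1, 29, 28, p3)}
π[cid2, room]: project onto (cid2, room) (16 duplicate(s) eliminated) → {(bio, 11), (fin, 11), (hr, 29), (law, 29), (p1, 29), (p3, 29), (rd, 11), (x1, 11)}

{(bio, 11), (fin, 11), (hr, 29), (law, 29), (p1, 29), (p3, 29), (rd, 11), (x1, 11)}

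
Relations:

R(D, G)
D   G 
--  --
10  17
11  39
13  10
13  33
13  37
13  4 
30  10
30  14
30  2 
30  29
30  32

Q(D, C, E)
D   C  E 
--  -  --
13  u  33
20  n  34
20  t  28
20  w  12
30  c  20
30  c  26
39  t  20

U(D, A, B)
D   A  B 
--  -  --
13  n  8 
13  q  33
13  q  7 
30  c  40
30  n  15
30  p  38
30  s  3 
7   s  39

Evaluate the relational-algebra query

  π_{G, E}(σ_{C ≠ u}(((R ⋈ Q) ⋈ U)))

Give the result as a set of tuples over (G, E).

{(10, 20), (10, 26), (14, 20), (14, 26), (2, 20), (2, 26), (29, 20), (29, 26), (32, 20), (32, 26)}

Joining R and Q on D yields {(13, 10, u, 33), (13, 33, u, 33), (13, 37, u, 33), (13, 4, u, 33), (30, 10, c, 20), (30, 10, c, 26), (30, 14, c, 20), (30, 14, c, 26), (30, 2, c, 20), (30, 2, c, 26), (30, 29, c, 20), (30, 29, c, 26), (30, 32, c, 20), (30, 32, c, 26)}.
Joining (R ⋈ Q) and U on D yields {(13, 10, u, 33, n, 8), (13, 10, u, 33, q, 33), (13, 10, u, 33, q, 7), (13, 33, u, 33, n, 8), (13, 33, u, 33, q, 33), (13, 33, u, 33, q, 7), (13, 37, u, 33, n, 8), (13, 37, u, 33, q, 33), (13, 37, u, 33, q, 7), (13, 4, u, 33, n, 8), (13, 4, u, 33, q, 33), (13, 4, u, 33, q, 7), (30, 10, c, 20, c, 40), (30, 10, c, 20, n, 15), (30, 10, c, 20, p, 38), (30, 10, c, 20, s, 3), (30, 10, c, 26, c, 40), (30, 10, c, 26, n, 15), (30, 10, c, 26, p, 38), (30, 10, c, 26, s, 3), (30, 14, c, 20, c, 40), (30, 14, c, 20, n, 15), (30, 14, c, 20, p, 38), (30, 14, c, 20, s, 3), (30, 14, c, 26, c, 40), (30, 14, c, 26, n, 15), (30, 14, c, 26, p, 38), (30, 14, c, 26, s, 3), (30, 2, c, 20, c, 40), (30, 2, c, 20, n, 15), (30, 2, c, 20, p, 38), (30, 2, c, 20, s, 3), (30, 2, c, 26, c, 40), (30, 2, c, 26, n, 15), (30, 2, c, 26, p, 38), (30, 2, c, 26, s, 3), (30, 29, c, 20, c, 40), (30, 29, c, 20, n, 15), (30, 29, c, 20, p, 38), (30, 29, c, 20, s, 3), (30, 29, c, 26, c, 40), (30, 29, c, 26, n, 15), (30, 29, c, 26, p, 38), (30, 29, c, 26, s, 3), (30, 32, c, 20, c, 40), (30, 32, c, 20, n, 15), (30, 32, c, 20, p, 38), (30, 32, c, 20, s, 3), (30, 32, c, 26, c, 40), (30, 32, c, 26, n, 15), (30, 32, c, 26, p, 38), (30, 32, c, 26, s, 3)}.
σ[C ≠ u]: keep tuples satisfying C ≠ u → {(30, 10, c, 20, c, 40), (30, 10, c, 20, n, 15), (30, 10, c, 20, p, 38), (30, 10, c, 20, s, 3), (30, 10, c, 26, c, 40), (30, 10, c, 26, n, 15), (30, 10, c, 26, p, 38), (30, 10, c, 26, s, 3), (30, 14, c, 20, c, 40), (30, 14, c, 20, n, 15), (30, 14, c, 20, p, 38), (30, 14, c, 20, s, 3), (30, 14, c, 26, c, 40), (30, 14, c, 26, n, 15), (30, 14, c, 26, p, 38), (30, 14, c, 26, s, 3), (30, 2, c, 20, c, 40), (30, 2, c, 20, n, 15), (30, 2, c, 20, p, 38), (30, 2, c, 20, s, 3), (30, 2, c, 26, c, 40), (30, 2, c, 26, n, 15), (30, 2, c, 26, p, 38), (30, 2, c, 26, s, 3), (30, 29, c, 20, c, 40), (30, 29, c, 20, n, 15), (30, 29, c, 20, p, 38), (30, 29, c, 20, s, 3), (30, 29, c, 26, c, 40), (30, 29, c, 26, n, 15), (30, 29, c, 26, p, 38), (30, 29, c, 26, s, 3), (30, 32, c, 20, c, 40), (30, 32, c, 20, n, 15), (30, 32, c, 20, p, 38), (30, 32, c, 20, s, 3), (30, 32, c, 26, c, 40), (30, 32, c, 26, n, 15), (30, 32, c, 26, p, 38), (30, 32, c, 26, s, 3)}
Projecting to G, E (30 duplicate(s) eliminated): {(10, 20), (10, 26), (14, 20), (14, 26), (2, 20), (2, 26), (29, 20), (29, 26), (32, 20), (32, 26)}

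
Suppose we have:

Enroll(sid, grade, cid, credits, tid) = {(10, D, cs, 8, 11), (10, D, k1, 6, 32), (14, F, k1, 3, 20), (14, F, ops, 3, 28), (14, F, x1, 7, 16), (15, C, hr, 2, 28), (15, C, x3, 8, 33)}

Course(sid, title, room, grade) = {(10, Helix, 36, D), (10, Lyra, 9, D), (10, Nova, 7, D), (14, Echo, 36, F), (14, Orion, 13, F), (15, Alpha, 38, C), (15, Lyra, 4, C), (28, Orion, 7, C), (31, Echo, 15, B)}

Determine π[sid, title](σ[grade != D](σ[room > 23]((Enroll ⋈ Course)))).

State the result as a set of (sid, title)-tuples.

Natural join on sid, grade: {(10, D, cs, 8, 11, Helix, 36), (10, D, cs, 8, 11, Lyra, 9), (10, D, cs, 8, 11, Nova, 7), (10, D, k1, 6, 32, Helix, 36), (10, D, k1, 6, 32, Lyra, 9), (10, D, k1, 6, 32, Nova, 7), (14, F, k1, 3, 20, Echo, 36), (14, F, k1, 3, 20, Orion, 13), (14, F, ops, 3, 28, Echo, 36), (14, F, ops, 3, 28, Orion, 13), (14, F, x1, 7, 16, Echo, 36), (14, F, x1, 7, 16, Orion, 13), (15, C, hr, 2, 28, Alpha, 38), (15, C, hr, 2, 28, Lyra, 4), (15, C, x3, 8, 33, Alpha, 38), (15, C, x3, 8, 33, Lyra, 4)}
Selection room > 23: {(10, D, cs, 8, 11, Helix, 36), (10, D, k1, 6, 32, Helix, 36), (14, F, k1, 3, 20, Echo, 36), (14, F, ops, 3, 28, Echo, 36), (14, F, x1, 7, 16, Echo, 36), (15, C, hr, 2, 28, Alpha, 38), (15, C, x3, 8, 33, Alpha, 38)}
Selection grade != D: {(14, F, k1, 3, 20, Echo, 36), (14, F, ops, 3, 28, Echo, 36), (14, F, x1, 7, 16, Echo, 36), (15, C, hr, 2, 28, Alpha, 38), (15, C, x3, 8, 33, Alpha, 38)}
π[sid, title]: project onto (sid, title) (3 duplicate(s) eliminated) → {(14, Echo), (15, Alpha)}

{(14, Echo), (15, Alpha)}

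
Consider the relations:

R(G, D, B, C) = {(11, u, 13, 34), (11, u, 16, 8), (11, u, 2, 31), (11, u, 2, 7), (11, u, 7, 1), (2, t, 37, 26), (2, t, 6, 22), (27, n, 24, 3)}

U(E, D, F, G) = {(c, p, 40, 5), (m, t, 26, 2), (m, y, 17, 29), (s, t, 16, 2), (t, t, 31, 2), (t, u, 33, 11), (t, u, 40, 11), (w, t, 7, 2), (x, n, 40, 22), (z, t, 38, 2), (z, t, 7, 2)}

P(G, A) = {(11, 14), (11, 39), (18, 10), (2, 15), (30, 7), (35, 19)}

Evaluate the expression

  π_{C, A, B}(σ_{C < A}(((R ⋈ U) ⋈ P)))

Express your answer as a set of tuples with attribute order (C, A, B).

{(1, 14, 7), (1, 39, 7), (31, 39, 2), (34, 39, 13), (7, 14, 2), (7, 39, 2), (8, 14, 16), (8, 39, 16)}

R ⋈ U (natural join on G, D): {(11, u, 13, 34, t, 33), (11, u, 13, 34, t, 40), (11, u, 16, 8, t, 33), (11, u, 16, 8, t, 40), (11, u, 2, 31, t, 33), (11, u, 2, 31, t, 40), (11, u, 2, 7, t, 33), (11, u, 2, 7, t, 40), (11, u, 7, 1, t, 33), (11, u, 7, 1, t, 40), (2, t, 37, 26, m, 26), (2, t, 37, 26, s, 16), (2, t, 37, 26, t, 31), (2, t, 37, 26, w, 7), (2, t, 37, 26, z, 38), (2, t, 37, 26, z, 7), (2, t, 6, 22, m, 26), (2, t, 6, 22, s, 16), (2, t, 6, 22, t, 31), (2, t, 6, 22, w, 7), (2, t, 6, 22, z, 38), (2, t, 6, 22, z, 7)}
(R ⋈ U) ⋈ P (natural join on G): {(11, u, 13, 34, t, 33, 14), (11, u, 13, 34, t, 33, 39), (11, u, 13, 34, t, 40, 14), (11, u, 13, 34, t, 40, 39), (11, u, 16, 8, t, 33, 14), (11, u, 16, 8, t, 33, 39), (11, u, 16, 8, t, 40, 14), (11, u, 16, 8, t, 40, 39), (11, u, 2, 31, t, 33, 14), (11, u, 2, 31, t, 33, 39), (11, u, 2, 31, t, 40, 14), (11, u, 2, 31, t, 40, 39), (11, u, 2, 7, t, 33, 14), (11, u, 2, 7, t, 33, 39), (11, u, 2, 7, t, 40, 14), (11, u, 2, 7, t, 40, 39), (11, u, 7, 1, t, 33, 14), (11, u, 7, 1, t, 33, 39), (11, u, 7, 1, t, 40, 14), (11, u, 7, 1, t, 40, 39), (2, t, 37, 26, m, 26, 15), (2, t, 37, 26, s, 16, 15), (2, t, 37, 26, t, 31, 15), (2, t, 37, 26, w, 7, 15), (2, t, 37, 26, z, 38, 15), (2, t, 37, 26, z, 7, 15), (2, t, 6, 22, m, 26, 15), (2, t, 6, 22, s, 16, 15), (2, t, 6, 22, t, 31, 15), (2, t, 6, 22, w, 7, 15), (2, t, 6, 22, z, 38, 15), (2, t, 6, 22, z, 7, 15)}
σ[C < A]: keep tuples satisfying C < A → {(11, u, 13, 34, t, 33, 39), (11, u, 13, 34, t, 40, 39), (11, u, 16, 8, t, 33, 14), (11, u, 16, 8, t, 33, 39), (11, u, 16, 8, t, 40, 14), (11, u, 16, 8, t, 40, 39), (11, u, 2, 31, t, 33, 39), (11, u, 2, 31, t, 40, 39), (11, u, 2, 7, t, 33, 14), (11, u, 2, 7, t, 33, 39), (11, u, 2, 7, t, 40, 14), (11, u, 2, 7, t, 40, 39), (11, u, 7, 1, t, 33, 14), (11, u, 7, 1, t, 33, 39), (11, u, 7, 1, t, 40, 14), (11, u, 7, 1, t, 40, 39)}
π[C, A, B]: project onto (C, A, B) (8 duplicate(s) eliminated) → {(1, 14, 7), (1, 39, 7), (31, 39, 2), (34, 39, 13), (7, 14, 2), (7, 39, 2), (8, 14, 16), (8, 39, 16)}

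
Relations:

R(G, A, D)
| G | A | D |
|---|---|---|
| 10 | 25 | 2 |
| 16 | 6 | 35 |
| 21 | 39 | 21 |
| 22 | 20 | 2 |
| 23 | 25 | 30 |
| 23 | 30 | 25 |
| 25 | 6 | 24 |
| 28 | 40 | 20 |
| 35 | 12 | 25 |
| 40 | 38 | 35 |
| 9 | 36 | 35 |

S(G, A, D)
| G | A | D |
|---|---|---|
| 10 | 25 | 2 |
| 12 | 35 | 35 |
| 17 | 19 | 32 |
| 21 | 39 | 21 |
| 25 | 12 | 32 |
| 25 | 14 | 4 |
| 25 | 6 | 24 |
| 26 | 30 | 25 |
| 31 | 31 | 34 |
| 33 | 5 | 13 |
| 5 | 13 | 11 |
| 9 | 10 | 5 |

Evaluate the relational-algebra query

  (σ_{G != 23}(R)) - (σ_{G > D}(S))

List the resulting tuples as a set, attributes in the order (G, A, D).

{(16, 6, 35), (21, 39, 21), (22, 20, 2), (28, 40, 20), (35, 12, 25), (40, 38, 35), (9, 36, 35)}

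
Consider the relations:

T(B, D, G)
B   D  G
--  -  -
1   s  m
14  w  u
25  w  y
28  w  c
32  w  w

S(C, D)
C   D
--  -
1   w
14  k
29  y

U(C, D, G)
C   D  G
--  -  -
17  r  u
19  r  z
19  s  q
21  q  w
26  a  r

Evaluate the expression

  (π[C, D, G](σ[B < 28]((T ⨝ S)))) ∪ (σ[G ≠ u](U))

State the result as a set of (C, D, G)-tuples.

Joining T and S on D yields {(14, w, u, 1), (25, w, y, 1), (28, w, c, 1), (32, w, w, 1)}.
Apply σ_{B < 28}; surviving tuples: {(14, w, u, 1), (25, w, y, 1)}
π_{C, D, G} gives {(1, w, u), (1, w, y)}.
Apply σ_{G ≠ u}; surviving tuples: {(19, r, z), (19, s, q), (21, q, w), (26, a, r)}
Union: {(1, w, u), (1, w, y)} with {(19, r, z), (19, s, q), (21, q, w), (26, a, r)} → {(1, w, u), (1, w, y), (19, r, z), (19, s, q), (21, q, w), (26, a, r)}

{(1, w, u), (1, w, y), (19, r, z), (19, s, q), (21, q, w), (26, a, r)}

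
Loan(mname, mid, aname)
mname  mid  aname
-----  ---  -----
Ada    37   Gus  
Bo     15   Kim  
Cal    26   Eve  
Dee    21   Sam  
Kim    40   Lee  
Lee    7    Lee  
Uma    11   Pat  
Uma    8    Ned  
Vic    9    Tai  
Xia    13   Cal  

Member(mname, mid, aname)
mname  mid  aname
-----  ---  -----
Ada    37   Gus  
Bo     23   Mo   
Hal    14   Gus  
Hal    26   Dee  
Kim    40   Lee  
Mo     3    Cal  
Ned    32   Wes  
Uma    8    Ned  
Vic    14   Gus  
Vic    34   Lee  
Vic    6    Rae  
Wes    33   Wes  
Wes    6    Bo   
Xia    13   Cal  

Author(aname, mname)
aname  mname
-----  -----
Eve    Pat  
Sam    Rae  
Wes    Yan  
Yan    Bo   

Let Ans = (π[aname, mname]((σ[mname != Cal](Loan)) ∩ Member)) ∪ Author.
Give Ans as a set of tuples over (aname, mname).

{(Cal, Xia), (Eve, Pat), (Gus, Ada), (Lee, Kim), (Ned, Uma), (Sam, Rae), (Wes, Yan), (Yan, Bo)}

Selection mname != Cal: {(Ada, 37, Gus), (Bo, 15, Kim), (Dee, 21, Sam), (Kim, 40, Lee), (Lee, 7, Lee), (Uma, 11, Pat), (Uma, 8, Ned), (Vic, 9, Tai), (Xia, 13, Cal)}
Set intersection of the two operands is {(Ada, 37, Gus), (Kim, 40, Lee), (Uma, 8, Ned), (Xia, 13, Cal)}.
π[aname, mname]: project onto (aname, mname) → {(Cal, Xia), (Gus, Ada), (Lee, Kim), (Ned, Uma)}
Set union of the two operands is {(Cal, Xia), (Eve, Pat), (Gus, Ada), (Lee, Kim), (Ned, Uma), (Sam, Rae), (Wes, Yan), (Yan, Bo)}.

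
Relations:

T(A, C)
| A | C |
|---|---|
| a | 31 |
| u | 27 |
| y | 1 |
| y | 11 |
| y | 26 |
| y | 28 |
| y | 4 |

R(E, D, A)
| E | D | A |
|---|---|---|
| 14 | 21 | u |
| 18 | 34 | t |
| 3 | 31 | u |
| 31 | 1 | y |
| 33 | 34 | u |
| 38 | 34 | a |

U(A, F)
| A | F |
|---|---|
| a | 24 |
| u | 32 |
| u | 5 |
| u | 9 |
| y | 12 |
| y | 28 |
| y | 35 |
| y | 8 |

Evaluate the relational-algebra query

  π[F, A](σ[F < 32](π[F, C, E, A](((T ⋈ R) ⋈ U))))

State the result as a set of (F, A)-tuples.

T ⋈ R (natural join on A): {(a, 31, 38, 34), (u, 27, 14, 21), (u, 27, 3, 31), (u, 27, 33, 34), (y, 1, 31, 1), (y, 11, 31, 1), (y, 26, 31, 1), (y, 28, 31, 1), (y, 4, 31, 1)}
(T ⋈ R) ⋈ U (natural join on A): {(a, 31, 38, 34, 24), (u, 27, 14, 21, 32), (u, 27, 14, 21, 5), (u, 27, 14, 21, 9), (u, 27, 3, 31, 32), (u, 27, 3, 31, 5), (u, 27, 3, 31, 9), (u, 27, 33, 34, 32), (u, 27, 33, 34, 5), (u, 27, 33, 34, 9), (y, 1, 31, 1, 12), (y, 1, 31, 1, 28), (y, 1, 31, 1, 35), (y, 1, 31, 1, 8), (y, 11, 31, 1, 12), (y, 11, 31, 1, 28), (y, 11, 31, 1, 35), (y, 11, 31, 1, 8), (y, 26, 31, 1, 12), (y, 26, 31, 1, 28), (y, 26, 31, 1, 35), (y, 26, 31, 1, 8), (y, 28, 31, 1, 12), (y, 28, 31, 1, 28), (y, 28, 31, 1, 35), (y, 28, 31, 1, 8), (y, 4, 31, 1, 12), (y, 4, 31, 1, 28), (y, 4, 31, 1, 35), (y, 4, 31, 1, 8)}
π[F, C, E, A]: project onto (F, C, E, A) → {(12, 1, 31, y), (12, 11, 31, y), (12, 26, 31, y), (12, 28, 31, y), (12, 4, 31, y), (24, 31, 38, a), (28, 1, 31, y), (28, 11, 31, y), (28, 26, 31, y), (28, 28, 31, y), (28, 4, 31, y), (32, 27, 14, u), (32, 27, 3, u), (32, 27, 33, u), (35, 1, 31, y), (35, 11, 31, y), (35, 26, 31, y), (35, 28, 31, y), (35, 4, 31, y), (5, 27, 14, u), (5, 27, 3, u), (5, 27, 33, u), (8, 1, 31, y), (8, 11, 31, y), (8, 26, 31, y), (8, 28, 31, y), (8, 4, 31, y), (9, 27, 14, u), (9, 27, 3, u), (9, 27, 33, u)}
σ[F < 32]: keep tuples satisfying F < 32 → {(12, 1, 31, y), (12, 11, 31, y), (12, 26, 31, y), (12, 28, 31, y), (12, 4, 31, y), (24, 31, 38, a), (28, 1, 31, y), (28, 11, 31, y), (28, 26, 31, y), (28, 28, 31, y), (28, 4, 31, y), (5, 27, 14, u), (5, 27, 3, u), (5, 27, 33, u), (8, 1, 31, y), (8, 11, 31, y), (8, 26, 31, y), (8, 28, 31, y), (8, 4, 31, y), (9, 27, 14, u), (9, 27, 3, u), (9, 27, 33, u)}
π[F, A]: project onto (F, A) (16 duplicate(s) eliminated) → {(12, y), (24, a), (28, y), (5, u), (8, y), (9, u)}

{(12, y), (24, a), (28, y), (5, u), (8, y), (9, u)}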